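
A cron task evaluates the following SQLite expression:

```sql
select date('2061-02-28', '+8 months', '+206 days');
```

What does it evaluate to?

Adding +8 months to 2061-02-28 gives 2061-10-28.
Applying '+206 days' to 2061-10-28: counting 206 days forward gives 2062-05-22.

2062-05-22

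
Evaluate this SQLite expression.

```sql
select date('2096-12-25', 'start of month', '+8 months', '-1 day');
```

`start of month` rewinds 2096-12-25 to 2096-12-01.
Adding +8 months to 2096-12-01 gives 2097-08-01.
Going back 1 day from 2097-08-01 reaches 2097-07-31 (last day of July, 31 days).

2097-07-31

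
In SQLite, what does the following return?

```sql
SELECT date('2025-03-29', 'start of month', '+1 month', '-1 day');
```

`start of month` rewinds 2025-03-29 to 2025-03-01.
Adding +1 month to 2025-03-01 gives 2025-04-01.
Going back 1 day from 2025-04-01 reaches 2025-03-31 (last day of March, 31 days).

2025-03-31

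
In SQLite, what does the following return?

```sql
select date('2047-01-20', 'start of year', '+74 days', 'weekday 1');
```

2047-03-18

`start of year` rewinds 2047-01-20 to 2047-01-01.
Applying '+74 days' to 2047-01-01: counting 74 days forward gives 2047-03-16.
`weekday 1` advances to the next Monday; 2047-03-16 is a Saturday, so it moves forward to 2047-03-18.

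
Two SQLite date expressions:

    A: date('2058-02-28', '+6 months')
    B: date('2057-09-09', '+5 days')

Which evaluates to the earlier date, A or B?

A = 2058-08-28.
B = 2057-09-14.
B is earlier.

B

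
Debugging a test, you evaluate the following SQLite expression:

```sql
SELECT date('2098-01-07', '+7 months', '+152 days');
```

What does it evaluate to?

Adding +7 months to 2098-01-07 gives 2098-08-07.
Applying '+152 days' to 2098-08-07: counting 152 days forward gives 2099-01-06.

2099-01-06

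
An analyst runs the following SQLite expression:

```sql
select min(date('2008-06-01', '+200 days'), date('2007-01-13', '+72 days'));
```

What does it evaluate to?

date('2008-06-01', '+200 days') → 2008-12-18.
date('2007-01-13', '+72 days') → 2007-03-26.
Earlier of the two is 2007-03-26.

2007-03-26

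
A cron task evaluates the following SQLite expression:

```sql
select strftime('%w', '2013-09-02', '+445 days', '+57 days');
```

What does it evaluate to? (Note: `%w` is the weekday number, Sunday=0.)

First apply '+445 days', '+57 days': 2013-09-02 → 2015-01-17.
2015-01-17 is a Saturday; with Sunday=0 that is 6.

6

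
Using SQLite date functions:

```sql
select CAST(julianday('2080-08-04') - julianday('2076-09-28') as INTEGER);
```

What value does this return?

2 days remain in September 2076 after the 28th (30 − 28).
Full months from October 2076 through July 2080 contribute their day counts.
Then 4 days into August 2080.
Total: 2 + 31 + 30 + 31 + 31 + 28 + 31 + 30 + 31 + 30 + 31 + 31 + 30 + 31 + 30 + 31 + 31 + 28 + 31 + 30 + 31 + 30 + 31 + 31 + 30 + 31 + 30 + 31 + 31 + 28 + 31 + 30 + 31 + 30 + 31 + 31 + 30 + 31 + 30 + 31 + 31 + 29 + 31 + 30 + 31 + 30 + 31 + 4 = 1406.

1406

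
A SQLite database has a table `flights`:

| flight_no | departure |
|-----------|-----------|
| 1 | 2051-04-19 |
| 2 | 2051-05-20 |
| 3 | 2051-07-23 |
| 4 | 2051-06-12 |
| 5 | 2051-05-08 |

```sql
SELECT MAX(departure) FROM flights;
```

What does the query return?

2051-07-23

MAX over {2051-04-19, 2051-05-08, 2051-05-20, 2051-06-12, 2051-07-23}.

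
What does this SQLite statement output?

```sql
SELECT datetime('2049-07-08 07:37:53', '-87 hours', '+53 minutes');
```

-87 hours from 2049-07-08 07:37:53 is 2049-07-04 16:37:53 (crosses midnight).
+53 minutes from 2049-07-04 16:37:53 is 2049-07-04 17:30:53.

2049-07-04 17:30:53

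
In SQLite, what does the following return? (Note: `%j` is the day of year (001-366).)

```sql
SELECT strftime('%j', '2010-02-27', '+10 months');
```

First apply '+10 months': 2010-02-27 → 2010-12-27.
Day-of-year for 2010-12-27: days since 2010-01-01 inclusive = 361, zero-padded to 361.

361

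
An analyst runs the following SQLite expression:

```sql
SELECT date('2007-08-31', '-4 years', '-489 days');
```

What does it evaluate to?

Adding -4 years to 2007-08-31 gives 2003-08-31.
Applying '-489 days' to 2003-08-31: counting 489 days back gives 2002-04-29.

2002-04-29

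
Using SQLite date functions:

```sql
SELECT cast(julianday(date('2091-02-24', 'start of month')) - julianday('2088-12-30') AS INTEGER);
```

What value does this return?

763

`start of month` rewinds 2091-02-24 to 2091-02-01.
1 day remains in December 2088 after the 30th (31 − 30).
Full months from January 2089 through January 2091 contribute their day counts.
Then 1 day into February 2091.
Total: 1 + 31 + 28 + 31 + 30 + 31 + 30 + 31 + 31 + 30 + 31 + 30 + 31 + 31 + 28 + 31 + 30 + 31 + 30 + 31 + 31 + 30 + 31 + 30 + 31 + 31 + 1 = 763.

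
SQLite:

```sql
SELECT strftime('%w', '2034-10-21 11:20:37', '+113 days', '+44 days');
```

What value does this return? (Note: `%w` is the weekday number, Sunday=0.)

First apply '+113 days', '+44 days': 2034-10-21 11:20:37 → 2035-03-27 11:20:37.
2035-03-27 is a Tuesday; with Sunday=0 that is 2.

2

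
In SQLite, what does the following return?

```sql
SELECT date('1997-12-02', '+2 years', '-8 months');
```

1999-04-02

Adding +2 years to 1997-12-02 gives 1999-12-02.
Adding -8 months to 1999-12-02 gives 1999-04-02.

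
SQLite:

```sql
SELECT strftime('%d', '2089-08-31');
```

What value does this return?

`%d` extracts the 2-digit day of month: 31.

31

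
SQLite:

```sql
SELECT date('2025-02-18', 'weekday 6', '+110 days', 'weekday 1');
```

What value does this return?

`weekday 6` advances to the next Saturday; 2025-02-18 is a Tuesday, so it moves forward to 2025-02-22.
Applying '+110 days' to 2025-02-22: counting 110 days forward gives 2025-06-12.
`weekday 1` advances to the next Monday; 2025-06-12 is a Thursday, so it moves forward to 2025-06-16.

2025-06-16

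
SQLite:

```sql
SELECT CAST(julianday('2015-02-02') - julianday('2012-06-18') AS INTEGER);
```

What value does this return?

959

12 days remain in June 2012 after the 18th (30 − 18).
Full months from July 2012 through January 2015 contribute their day counts.
Then 2 days into February 2015.
Total: 12 + 31 + 31 + 30 + 31 + 30 + 31 + 31 + 28 + 31 + 30 + 31 + 30 + 31 + 31 + 30 + 31 + 30 + 31 + 31 + 28 + 31 + 30 + 31 + 30 + 31 + 31 + 30 + 31 + 30 + 31 + 31 + 2 = 959.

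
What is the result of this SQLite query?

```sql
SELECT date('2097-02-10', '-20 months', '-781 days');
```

2093-04-20

Adding -20 months to 2097-02-10 gives 2095-06-10.
Applying '-781 days' to 2095-06-10: counting 781 days back gives 2093-04-20.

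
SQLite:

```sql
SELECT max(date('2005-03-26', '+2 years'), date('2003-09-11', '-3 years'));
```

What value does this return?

date('2005-03-26', '+2 years') → 2007-03-26.
date('2003-09-11', '-3 years') → 2000-09-11.
Later of the two is 2007-03-26.

2007-03-26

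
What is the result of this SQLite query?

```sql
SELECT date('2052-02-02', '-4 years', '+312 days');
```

2048-12-10

Adding -4 years to 2052-02-02 gives 2048-02-02.
Applying '+312 days' to 2048-02-02: counting 312 days forward gives 2048-12-10.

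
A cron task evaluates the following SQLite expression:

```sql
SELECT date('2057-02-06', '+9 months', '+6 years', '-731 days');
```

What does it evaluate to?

Adding +9 months to 2057-02-06 gives 2057-11-06.
Adding +6 years to 2057-11-06 gives 2063-11-06.
Applying '-731 days' to 2063-11-06: counting 731 days back gives 2061-11-05.

2061-11-05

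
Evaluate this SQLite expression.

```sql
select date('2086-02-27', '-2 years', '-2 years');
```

Adding -2 years to 2086-02-27 gives 2084-02-27.
Adding -2 years to 2084-02-27 gives 2082-02-27.

2082-02-27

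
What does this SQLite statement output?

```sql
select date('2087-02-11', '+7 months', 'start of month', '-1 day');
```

Adding +7 months to 2087-02-11 gives 2087-09-11.
`start of month` rewinds 2087-09-11 to 2087-09-01.
Going back 1 day from 2087-09-01 reaches 2087-08-31 (last day of August, 31 days).

2087-08-31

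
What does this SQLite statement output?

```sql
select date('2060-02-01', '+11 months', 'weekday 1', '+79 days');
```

Adding +11 months to 2060-02-01 gives 2061-01-01.
`weekday 1` advances to the next Monday; 2061-01-01 is a Saturday, so it moves forward to 2061-01-03.
Applying '+79 days' to 2061-01-03: counting 79 days forward gives 2061-03-23.

2061-03-23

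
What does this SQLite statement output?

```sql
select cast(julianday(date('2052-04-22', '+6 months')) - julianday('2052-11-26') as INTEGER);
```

Adding +6 months to 2052-04-22 gives 2052-10-22.
9 days remain in October 2052 after the 22nd (31 − 22).
Then 26 days into November 2052.
Total: 9 + 26 = 35.
The subtraction is earlier − later, so the result is −35 → -35.

-35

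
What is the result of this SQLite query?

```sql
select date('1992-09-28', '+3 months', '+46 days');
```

Adding +3 months to 1992-09-28 gives 1992-12-28.
Applying '+46 days' to 1992-12-28: counting 46 days forward gives 1993-02-12.

1993-02-12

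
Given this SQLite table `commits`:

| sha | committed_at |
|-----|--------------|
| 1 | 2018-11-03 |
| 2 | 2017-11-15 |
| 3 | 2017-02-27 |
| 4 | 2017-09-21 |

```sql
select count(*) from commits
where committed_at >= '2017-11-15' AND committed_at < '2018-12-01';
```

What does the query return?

Rows in [2017-11-15, 2018-12-01): 2018-11-03, 2017-11-15 → 2 rows.

2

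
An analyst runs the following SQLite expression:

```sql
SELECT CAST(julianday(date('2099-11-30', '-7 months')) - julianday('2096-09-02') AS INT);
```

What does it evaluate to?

970

Adding -7 months to 2099-11-30 gives 2099-04-30.
28 days remain in September 2096 after the 2nd (30 − 2).
Full months from October 2096 through March 2099 contribute their day counts.
Then 30 days into April 2099.
Total: 28 + 31 + 30 + 31 + 31 + 28 + 31 + 30 + 31 + 30 + 31 + 31 + 30 + 31 + 30 + 31 + 31 + 28 + 31 + 30 + 31 + 30 + 31 + 31 + 30 + 31 + 30 + 31 + 31 + 28 + 31 + 30 = 970.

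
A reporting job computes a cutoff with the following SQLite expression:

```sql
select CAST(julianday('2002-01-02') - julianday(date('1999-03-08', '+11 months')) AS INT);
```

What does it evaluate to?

Adding +11 months to 1999-03-08 gives 2000-02-08.
21 days remain in February 2000 after the 8th (29 − 8).
Full months from March 2000 through December 2001 contribute their day counts.
Then 2 days into January 2002.
Total: 21 + 31 + 30 + 31 + 30 + 31 + 31 + 30 + 31 + 30 + 31 + 31 + 28 + 31 + 30 + 31 + 30 + 31 + 31 + 30 + 31 + 30 + 31 + 2 = 694.

694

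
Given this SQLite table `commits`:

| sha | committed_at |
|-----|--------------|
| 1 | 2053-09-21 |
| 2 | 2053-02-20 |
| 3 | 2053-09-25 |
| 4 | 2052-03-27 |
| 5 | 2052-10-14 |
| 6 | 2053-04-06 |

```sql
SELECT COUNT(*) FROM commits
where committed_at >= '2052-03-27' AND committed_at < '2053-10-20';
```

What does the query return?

Rows in [2052-03-27, 2053-10-20): 2053-09-21, 2053-02-20, 2053-09-25, 2052-03-27, 2052-10-14, 2053-04-06 → 6 rows.

6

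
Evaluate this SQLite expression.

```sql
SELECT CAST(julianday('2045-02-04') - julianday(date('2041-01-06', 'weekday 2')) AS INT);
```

`weekday 2` advances to the next Tuesday; 2041-01-06 is a Sunday, so it moves forward to 2041-01-08.
23 days remain in January 2041 after the 8th (31 − 8).
Full months from February 2041 through January 2045 contribute their day counts.
Then 4 days into February 2045.
Total: 23 + 28 + 31 + 30 + 31 + 30 + 31 + 31 + 30 + 31 + 30 + 31 + 31 + 28 + 31 + 30 + 31 + 30 + 31 + 31 + 30 + 31 + 30 + 31 + 31 + 28 + 31 + 30 + 31 + 30 + 31 + 31 + 30 + 31 + 30 + 31 + 31 + 29 + 31 + 30 + 31 + 30 + 31 + 31 + 30 + 31 + 30 + 31 + 31 + 4 = 1488.

1488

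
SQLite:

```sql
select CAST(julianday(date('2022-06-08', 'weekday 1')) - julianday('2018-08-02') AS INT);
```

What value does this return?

1411

`weekday 1` advances to the next Monday; 2022-06-08 is a Wednesday, so it moves forward to 2022-06-13.
29 days remain in August 2018 after the 2nd (31 − 2).
Full months from September 2018 through May 2022 contribute their day counts.
Then 13 days into June 2022.
Total: 29 + 30 + 31 + 30 + 31 + 31 + 28 + 31 + 30 + 31 + 30 + 31 + 31 + 30 + 31 + 30 + 31 + 31 + 29 + 31 + 30 + 31 + 30 + 31 + 31 + 30 + 31 + 30 + 31 + 31 + 28 + 31 + 30 + 31 + 30 + 31 + 31 + 30 + 31 + 30 + 31 + 31 + 28 + 31 + 30 + 31 + 13 = 1411.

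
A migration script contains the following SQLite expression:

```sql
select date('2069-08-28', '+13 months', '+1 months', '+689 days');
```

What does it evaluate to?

2072-09-16

Adding +13 months to 2069-08-28 gives 2070-09-28.
Adding +1 month to 2070-09-28 gives 2070-10-28.
Applying '+689 days' to 2070-10-28: counting 689 days forward gives 2072-09-16.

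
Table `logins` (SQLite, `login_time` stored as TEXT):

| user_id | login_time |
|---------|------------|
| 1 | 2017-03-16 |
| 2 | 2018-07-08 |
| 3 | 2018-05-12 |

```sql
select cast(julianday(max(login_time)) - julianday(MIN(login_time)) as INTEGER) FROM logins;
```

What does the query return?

479

MIN = 2017-03-16, MAX = 2018-07-08.
15 days remain in March 2017 after the 16th (31 − 16).
Full months from April 2017 through June 2018 contribute their day counts.
Then 8 days into July 2018.
Total: 15 + 30 + 31 + 30 + 31 + 31 + 30 + 31 + 30 + 31 + 31 + 28 + 31 + 30 + 31 + 30 + 8 = 479.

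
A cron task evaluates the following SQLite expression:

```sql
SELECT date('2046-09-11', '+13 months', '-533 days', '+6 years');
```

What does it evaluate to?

2052-04-26

Adding +13 months to 2046-09-11 gives 2047-10-11.
Applying '-533 days' to 2047-10-11: counting 533 days back gives 2046-04-26.
Adding +6 years to 2046-04-26 gives 2052-04-26.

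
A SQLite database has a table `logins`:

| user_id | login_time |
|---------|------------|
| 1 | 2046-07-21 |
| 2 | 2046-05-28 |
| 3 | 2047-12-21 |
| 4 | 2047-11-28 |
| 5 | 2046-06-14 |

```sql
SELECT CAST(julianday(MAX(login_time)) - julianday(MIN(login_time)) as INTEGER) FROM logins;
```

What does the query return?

572

MIN = 2046-05-28, MAX = 2047-12-21.
3 days remain in May 2046 after the 28th (31 − 28).
Full months from June 2046 through November 2047 contribute their day counts.
Then 21 days into December 2047.
Total: 3 + 30 + 31 + 31 + 30 + 31 + 30 + 31 + 31 + 28 + 31 + 30 + 31 + 30 + 31 + 31 + 30 + 31 + 30 + 21 = 572.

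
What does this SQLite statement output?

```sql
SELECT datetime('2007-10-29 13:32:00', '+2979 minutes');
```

2007-10-31 15:11:00

2979 minutes = 49h 39m; +2979 minutes from 2007-10-29 13:32:00 is 2007-10-31 15:11:00 (crosses midnight).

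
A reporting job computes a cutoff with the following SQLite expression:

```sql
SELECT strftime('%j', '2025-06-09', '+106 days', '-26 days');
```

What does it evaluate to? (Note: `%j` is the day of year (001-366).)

240

First apply '+106 days', '-26 days': 2025-06-09 → 2025-08-28.
Day-of-year for 2025-08-28: days since 2025-01-01 inclusive = 240, zero-padded to 240.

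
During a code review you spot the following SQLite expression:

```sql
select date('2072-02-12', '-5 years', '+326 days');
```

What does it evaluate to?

2068-01-04

Adding -5 years to 2072-02-12 gives 2067-02-12.
Applying '+326 days' to 2067-02-12: counting 326 days forward gives 2068-01-04.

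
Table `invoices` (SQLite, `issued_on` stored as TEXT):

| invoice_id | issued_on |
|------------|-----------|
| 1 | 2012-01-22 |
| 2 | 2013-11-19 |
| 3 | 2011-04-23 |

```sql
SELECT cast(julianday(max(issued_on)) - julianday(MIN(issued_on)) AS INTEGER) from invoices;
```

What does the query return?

MIN = 2011-04-23, MAX = 2013-11-19.
7 days remain in April 2011 after the 23rd (30 − 23).
Full months from May 2011 through October 2013 contribute their day counts.
Then 19 days into November 2013.
Total: 7 + 31 + 30 + 31 + 31 + 30 + 31 + 30 + 31 + 31 + 29 + 31 + 30 + 31 + 30 + 31 + 31 + 30 + 31 + 30 + 31 + 31 + 28 + 31 + 30 + 31 + 30 + 31 + 31 + 30 + 31 + 19 = 941.

941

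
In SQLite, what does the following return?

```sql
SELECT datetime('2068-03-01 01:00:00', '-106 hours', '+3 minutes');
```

2068-02-25 15:03:00

-106 hours from 2068-03-01 01:00:00 is 2068-02-25 15:00:00 (crosses midnight).
+3 minutes from 2068-02-25 15:00:00 is 2068-02-25 15:03:00.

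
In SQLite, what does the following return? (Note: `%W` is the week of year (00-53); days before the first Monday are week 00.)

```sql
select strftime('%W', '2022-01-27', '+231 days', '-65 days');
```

28

First apply '+231 days', '-65 days': 2022-01-27 → 2022-07-12.
2022-07-12 is a Tuesday. SQLite's %W counts Mondays since the year started; the result is 28.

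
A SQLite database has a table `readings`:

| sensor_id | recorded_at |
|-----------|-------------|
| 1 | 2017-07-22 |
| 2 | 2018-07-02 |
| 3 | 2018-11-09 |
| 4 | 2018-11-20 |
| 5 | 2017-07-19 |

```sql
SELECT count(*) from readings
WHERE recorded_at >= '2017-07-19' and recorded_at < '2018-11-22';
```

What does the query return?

Rows in [2017-07-19, 2018-11-22): 2017-07-22, 2018-07-02, 2018-11-09, 2018-11-20, 2017-07-19 → 5 rows.

5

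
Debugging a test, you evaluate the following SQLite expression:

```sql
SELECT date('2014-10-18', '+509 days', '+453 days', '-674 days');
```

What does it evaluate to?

2015-08-02

Applying '+509 days' to 2014-10-18: counting 509 days forward gives 2016-03-10.
Applying '+453 days' to 2016-03-10: counting 453 days forward gives 2017-06-06.
Applying '-674 days' to 2017-06-06: counting 674 days back gives 2015-08-02.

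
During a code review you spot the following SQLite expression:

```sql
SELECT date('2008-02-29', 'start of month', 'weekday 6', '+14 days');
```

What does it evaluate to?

`start of month` rewinds 2008-02-29 to 2008-02-01.
`weekday 6` advances to the next Saturday; 2008-02-01 is a Friday, so it moves forward to 2008-02-02.
Advancing 14 more days within February lands on 2008-02-16.

2008-02-16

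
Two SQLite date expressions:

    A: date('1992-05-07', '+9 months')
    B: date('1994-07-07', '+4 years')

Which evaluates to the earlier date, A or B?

A = 1993-02-07.
B = 1998-07-07.
A is earlier.

A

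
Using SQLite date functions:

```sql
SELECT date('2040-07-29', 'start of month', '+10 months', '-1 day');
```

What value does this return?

2041-04-30

`start of month` rewinds 2040-07-29 to 2040-07-01.
Adding +10 months to 2040-07-01 gives 2041-05-01.
Going back 1 day from 2041-05-01 reaches 2041-04-30 (last day of April, 30 days).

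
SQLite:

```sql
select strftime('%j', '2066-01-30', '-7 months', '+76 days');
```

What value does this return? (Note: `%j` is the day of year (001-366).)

257

First apply '-7 months', '+76 days': 2066-01-30 → 2065-09-14.
Day-of-year for 2065-09-14: days since 2065-01-01 inclusive = 257, zero-padded to 257.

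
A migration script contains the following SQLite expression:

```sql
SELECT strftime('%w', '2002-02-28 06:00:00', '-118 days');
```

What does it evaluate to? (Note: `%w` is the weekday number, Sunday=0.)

5

First apply '-118 days': 2002-02-28 06:00:00 → 2001-11-02 06:00:00.
2001-11-02 is a Friday; with Sunday=0 that is 5.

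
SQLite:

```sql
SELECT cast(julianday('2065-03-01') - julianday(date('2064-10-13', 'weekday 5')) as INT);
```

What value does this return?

135

`weekday 5` advances to the next Friday; 2064-10-13 is a Monday, so it moves forward to 2064-10-17.
14 days remain in October 2064 after the 17th (31 − 17).
November 2064: 30 days.
December 2064: 31 days.
January 2065: 31 days.
February 2065: 28 days.
Then 1 day into March 2065.
Total: 14 + 30 + 31 + 31 + 28 + 1 = 135.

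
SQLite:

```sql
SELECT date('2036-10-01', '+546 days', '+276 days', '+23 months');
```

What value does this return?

Applying '+546 days' to 2036-10-01: counting 546 days forward gives 2038-03-31.
Applying '+276 days' to 2038-03-31: counting 276 days forward gives 2039-01-01.
Adding +23 months to 2039-01-01 gives 2040-12-01.

2040-12-01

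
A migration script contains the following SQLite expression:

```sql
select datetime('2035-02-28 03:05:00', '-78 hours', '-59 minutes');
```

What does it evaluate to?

-78 hours from 2035-02-28 03:05:00 is 2035-02-24 21:05:00 (crosses midnight).
-59 minutes from 2035-02-24 21:05:00 is 2035-02-24 20:06:00.

2035-02-24 20:06:00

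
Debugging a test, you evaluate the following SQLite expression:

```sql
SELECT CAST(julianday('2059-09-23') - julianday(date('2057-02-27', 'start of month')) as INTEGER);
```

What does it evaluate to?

964

`start of month` rewinds 2057-02-27 to 2057-02-01.
27 days remain in February 2057 after the 1st (28 − 1).
Full months from March 2057 through August 2059 contribute their day counts.
Then 23 days into September 2059.
Total: 27 + 31 + 30 + 31 + 30 + 31 + 31 + 30 + 31 + 30 + 31 + 31 + 28 + 31 + 30 + 31 + 30 + 31 + 31 + 30 + 31 + 30 + 31 + 31 + 28 + 31 + 30 + 31 + 30 + 31 + 31 + 23 = 964.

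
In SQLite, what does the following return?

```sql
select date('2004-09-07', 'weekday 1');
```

2004-09-13

`weekday 1` advances to the next Monday; 2004-09-07 is a Tuesday, so it moves forward to 2004-09-13.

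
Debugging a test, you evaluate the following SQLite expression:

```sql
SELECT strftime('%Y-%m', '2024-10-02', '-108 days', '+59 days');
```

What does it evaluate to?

First apply '-108 days', '+59 days': 2024-10-02 → 2024-08-14.
`%Y-%m` extracts the year-month: 2024-08.

2024-08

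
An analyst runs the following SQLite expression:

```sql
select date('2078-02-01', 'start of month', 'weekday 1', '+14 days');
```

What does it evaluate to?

2078-02-21

`start of month` rewinds 2078-02-01 to 2078-02-01.
`weekday 1` advances to the next Monday; 2078-02-01 is a Tuesday, so it moves forward to 2078-02-07.
Advancing 14 more days within February lands on 2078-02-21.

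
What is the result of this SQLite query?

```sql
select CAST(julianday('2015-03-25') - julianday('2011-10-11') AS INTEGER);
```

20 days remain in October 2011 after the 11th (31 − 11).
Full months from November 2011 through February 2015 contribute their day counts.
Then 25 days into March 2015.
Total: 20 + 30 + 31 + 31 + 29 + 31 + 30 + 31 + 30 + 31 + 31 + 30 + 31 + 30 + 31 + 31 + 28 + 31 + 30 + 31 + 30 + 31 + 31 + 30 + 31 + 30 + 31 + 31 + 28 + 31 + 30 + 31 + 30 + 31 + 31 + 30 + 31 + 30 + 31 + 31 + 28 + 25 = 1261.

1261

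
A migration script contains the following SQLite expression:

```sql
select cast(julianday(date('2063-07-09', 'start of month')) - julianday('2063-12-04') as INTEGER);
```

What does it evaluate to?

-156

`start of month` rewinds 2063-07-09 to 2063-07-01.
30 days remain in July 2063 after the 1st (31 − 1).
August 2063: 31 days.
September 2063: 30 days.
October 2063: 31 days.
November 2063: 30 days.
Then 4 days into December 2063.
Total: 30 + 31 + 30 + 31 + 30 + 4 = 156.
The subtraction is earlier − later, so the result is −156 → -156.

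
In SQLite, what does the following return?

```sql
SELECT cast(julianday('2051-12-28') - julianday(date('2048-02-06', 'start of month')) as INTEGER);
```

`start of month` rewinds 2048-02-06 to 2048-02-01.
28 days remain in February 2048 after the 1st (29 − 1).
Full months from March 2048 through November 2051 contribute their day counts.
Then 28 days into December 2051.
Total: 28 + 31 + 30 + 31 + 30 + 31 + 31 + 30 + 31 + 30 + 31 + 31 + 28 + 31 + 30 + 31 + 30 + 31 + 31 + 30 + 31 + 30 + 31 + 31 + 28 + 31 + 30 + 31 + 30 + 31 + 31 + 30 + 31 + 30 + 31 + 31 + 28 + 31 + 30 + 31 + 30 + 31 + 31 + 30 + 31 + 30 + 28 = 1426.

1426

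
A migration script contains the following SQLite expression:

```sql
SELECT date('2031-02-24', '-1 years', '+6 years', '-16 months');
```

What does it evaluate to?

2034-10-24

Adding -1 year to 2031-02-24 gives 2030-02-24.
Adding +6 years to 2030-02-24 gives 2036-02-24.
Adding -16 months to 2036-02-24 gives 2034-10-24.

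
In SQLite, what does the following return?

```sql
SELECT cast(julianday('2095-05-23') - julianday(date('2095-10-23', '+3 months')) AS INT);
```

Adding +3 months to 2095-10-23 gives 2096-01-23.
8 days remain in May 2095 after the 23rd (31 − 23).
Full months from June 2095 through December 2095 contribute their day counts.
Then 23 days into January 2096.
Total: 8 + 30 + 31 + 31 + 30 + 31 + 30 + 31 + 23 = 245.
The subtraction is earlier − later, so the result is −245 → -245.

-245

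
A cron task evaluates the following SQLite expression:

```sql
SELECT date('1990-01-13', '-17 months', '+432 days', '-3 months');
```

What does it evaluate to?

Adding -17 months to 1990-01-13 gives 1988-08-13.
Applying '+432 days' to 1988-08-13: counting 432 days forward gives 1989-10-19.
Adding -3 months to 1989-10-19 gives 1989-07-19.

1989-07-19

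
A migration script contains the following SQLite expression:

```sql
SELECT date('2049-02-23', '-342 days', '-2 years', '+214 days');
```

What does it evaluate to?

2046-10-18

Applying '-342 days' to 2049-02-23: counting 342 days back gives 2048-03-18.
Adding -2 years to 2048-03-18 gives 2046-03-18.
Applying '+214 days' to 2046-03-18: counting 214 days forward gives 2046-10-18.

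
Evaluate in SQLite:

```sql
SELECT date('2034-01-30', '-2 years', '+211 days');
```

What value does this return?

2032-08-28

Adding -2 years to 2034-01-30 gives 2032-01-30.
Applying '+211 days' to 2032-01-30: counting 211 days forward gives 2032-08-28.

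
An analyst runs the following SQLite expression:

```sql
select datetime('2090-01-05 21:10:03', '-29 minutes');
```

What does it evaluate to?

2090-01-05 20:41:03

-29 minutes from 2090-01-05 21:10:03 is 2090-01-05 20:41:03.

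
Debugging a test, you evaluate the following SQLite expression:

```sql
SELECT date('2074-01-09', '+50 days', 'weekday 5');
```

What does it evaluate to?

Applying '+50 days' to 2074-01-09: counting 50 days forward gives 2074-02-28.
`weekday 5` advances to the next Friday; 2074-02-28 is a Wednesday, so it moves forward to 2074-03-02.

2074-03-02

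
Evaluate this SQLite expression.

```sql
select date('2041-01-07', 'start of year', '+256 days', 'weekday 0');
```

`start of year` rewinds 2041-01-07 to 2041-01-01.
Applying '+256 days' to 2041-01-01: counting 256 days forward gives 2041-09-14.
`weekday 0` advances to the next Sunday; 2041-09-14 is a Saturday, so it moves forward to 2041-09-15.

2041-09-15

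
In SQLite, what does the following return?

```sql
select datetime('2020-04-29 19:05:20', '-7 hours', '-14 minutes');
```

2020-04-29 11:51:20

-7 hours from 2020-04-29 19:05:20 is 2020-04-29 12:05:20.
-14 minutes from 2020-04-29 12:05:20 is 2020-04-29 11:51:20.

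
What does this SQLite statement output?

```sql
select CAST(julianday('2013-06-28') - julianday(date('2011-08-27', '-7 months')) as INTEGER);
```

883

Adding -7 months to 2011-08-27 gives 2011-01-27.
4 days remain in January 2011 after the 27th (31 − 27).
Full months from February 2011 through May 2013 contribute their day counts.
Then 28 days into June 2013.
Total: 4 + 28 + 31 + 30 + 31 + 30 + 31 + 31 + 30 + 31 + 30 + 31 + 31 + 29 + 31 + 30 + 31 + 30 + 31 + 31 + 30 + 31 + 30 + 31 + 31 + 28 + 31 + 30 + 31 + 28 = 883.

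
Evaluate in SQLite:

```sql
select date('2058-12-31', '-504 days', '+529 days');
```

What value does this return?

Applying '-504 days' to 2058-12-31: counting 504 days back gives 2057-08-14.
Applying '+529 days' to 2057-08-14: counting 529 days forward gives 2059-01-25.

2059-01-25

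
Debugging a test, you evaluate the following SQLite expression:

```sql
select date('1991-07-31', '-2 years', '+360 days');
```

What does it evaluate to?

1990-07-26

Adding -2 years to 1991-07-31 gives 1989-07-31.
Applying '+360 days' to 1989-07-31: counting 360 days forward gives 1990-07-26.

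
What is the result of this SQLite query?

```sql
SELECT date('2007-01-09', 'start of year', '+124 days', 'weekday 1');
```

2007-05-07

`start of year` rewinds 2007-01-09 to 2007-01-01.
Applying '+124 days' to 2007-01-01: counting 124 days forward gives 2007-05-05.
`weekday 1` advances to the next Monday; 2007-05-05 is a Saturday, so it moves forward to 2007-05-07.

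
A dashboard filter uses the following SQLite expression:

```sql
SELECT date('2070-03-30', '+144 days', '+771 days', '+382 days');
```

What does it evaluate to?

2073-10-17

Applying '+144 days' to 2070-03-30: counting 144 days forward gives 2070-08-21.
Applying '+771 days' to 2070-08-21: counting 771 days forward gives 2072-09-30.
Applying '+382 days' to 2072-09-30: counting 382 days forward gives 2073-10-17.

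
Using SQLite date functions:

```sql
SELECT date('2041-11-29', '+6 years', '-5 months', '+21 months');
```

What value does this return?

Adding +6 years to 2041-11-29 gives 2047-11-29.
Adding -5 months to 2047-11-29 gives 2047-06-29.
Adding +21 months to 2047-06-29 gives 2049-03-29.

2049-03-29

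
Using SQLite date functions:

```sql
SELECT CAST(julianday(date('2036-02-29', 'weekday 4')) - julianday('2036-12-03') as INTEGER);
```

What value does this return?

`weekday 4` advances to the next Thursday; 2036-02-29 is a Friday, so it moves forward to 2036-03-06.
25 days remain in March 2036 after the 6th (31 − 6).
Full months from April 2036 through November 2036 contribute their day counts.
Then 3 days into December 2036.
Total: 25 + 30 + 31 + 30 + 31 + 31 + 30 + 31 + 30 + 3 = 272.
The subtraction is earlier − later, so the result is −272 → -272.

-272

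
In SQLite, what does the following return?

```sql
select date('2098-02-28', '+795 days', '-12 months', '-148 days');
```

2098-12-07

Applying '+795 days' to 2098-02-28: counting 795 days forward gives 2100-05-04.
Adding -12 months to 2100-05-04 gives 2099-05-04.
Applying '-148 days' to 2099-05-04: counting 148 days back gives 2098-12-07.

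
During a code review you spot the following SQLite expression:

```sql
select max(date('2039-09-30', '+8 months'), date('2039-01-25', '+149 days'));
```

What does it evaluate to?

date('2039-09-30', '+8 months') → 2040-05-30.
date('2039-01-25', '+149 days') → 2039-06-23.
Later of the two is 2040-05-30.

2040-05-30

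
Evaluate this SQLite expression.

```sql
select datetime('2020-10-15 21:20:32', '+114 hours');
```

+114 hours from 2020-10-15 21:20:32 is 2020-10-20 15:20:32 (crosses midnight).

2020-10-20 15:20:32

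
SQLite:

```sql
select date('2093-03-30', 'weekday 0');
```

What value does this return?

`weekday 0` advances to the next Sunday; 2093-03-30 is a Monday, so it moves forward to 2093-04-05.

2093-04-05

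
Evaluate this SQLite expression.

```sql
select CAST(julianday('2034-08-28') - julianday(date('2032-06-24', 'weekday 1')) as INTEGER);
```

`weekday 1` advances to the next Monday; 2032-06-24 is a Thursday, so it moves forward to 2032-06-28.
2 days remain in June 2032 after the 28th (30 − 28).
Full months from July 2032 through July 2034 contribute their day counts.
Then 28 days into August 2034.
Total: 2 + 31 + 31 + 30 + 31 + 30 + 31 + 31 + 28 + 31 + 30 + 31 + 30 + 31 + 31 + 30 + 31 + 30 + 31 + 31 + 28 + 31 + 30 + 31 + 30 + 31 + 28 = 791.

791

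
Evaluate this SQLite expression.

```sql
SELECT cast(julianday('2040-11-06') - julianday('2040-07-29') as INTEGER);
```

2 days remain in July 2040 after the 29th (31 − 29).
August 2040: 31 days.
September 2040: 30 days.
October 2040: 31 days.
Then 6 days into November 2040.
Total: 2 + 31 + 30 + 31 + 6 = 100.

100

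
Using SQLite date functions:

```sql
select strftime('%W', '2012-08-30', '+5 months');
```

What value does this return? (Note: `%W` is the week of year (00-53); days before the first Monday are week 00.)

04

First apply '+5 months': 2012-08-30 → 2013-01-30.
2013-01-30 is a Wednesday. SQLite's %W counts Mondays since the year started; the result is 04.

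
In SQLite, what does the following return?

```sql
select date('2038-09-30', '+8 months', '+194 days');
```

2039-12-10

Adding +8 months to 2038-09-30 gives 2039-05-30.
Applying '+194 days' to 2039-05-30: counting 194 days forward gives 2039-12-10.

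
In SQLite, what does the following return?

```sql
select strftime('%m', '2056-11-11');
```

11

`%m` extracts the 2-digit month (01-12): 11.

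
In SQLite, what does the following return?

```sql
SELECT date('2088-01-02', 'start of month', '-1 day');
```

`start of month` rewinds 2088-01-02 to 2088-01-01.
Going back 1 day from 2088-01-01 reaches 2087-12-31 (last day of December, 31 days).

2087-12-31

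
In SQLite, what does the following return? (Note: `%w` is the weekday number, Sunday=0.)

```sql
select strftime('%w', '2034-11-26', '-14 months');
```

1

First apply '-14 months': 2034-11-26 → 2033-09-26.
2033-09-26 is a Monday; with Sunday=0 that is 1.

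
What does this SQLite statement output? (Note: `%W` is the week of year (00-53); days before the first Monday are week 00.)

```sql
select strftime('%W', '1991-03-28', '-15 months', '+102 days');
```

15

First apply '-15 months', '+102 days': 1991-03-28 → 1990-04-09.
1990-04-09 is a Monday. SQLite's %W counts Mondays since the year started; the result is 15.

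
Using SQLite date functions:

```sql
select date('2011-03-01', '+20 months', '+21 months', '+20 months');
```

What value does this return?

Adding +20 months to 2011-03-01 gives 2012-11-01.
Adding +21 months to 2012-11-01 gives 2014-08-01.
Adding +20 months to 2014-08-01 gives 2016-04-01.

2016-04-01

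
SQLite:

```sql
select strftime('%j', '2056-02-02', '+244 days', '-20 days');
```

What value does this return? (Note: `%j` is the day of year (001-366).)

First apply '+244 days', '-20 days': 2056-02-02 → 2056-09-13.
Day-of-year for 2056-09-13: days since 2056-01-01 inclusive = 257, zero-padded to 257.

257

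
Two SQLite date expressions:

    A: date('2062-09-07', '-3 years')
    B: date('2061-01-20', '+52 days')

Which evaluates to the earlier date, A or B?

A

A = 2059-09-07.
B = 2061-03-13.
A is earlier.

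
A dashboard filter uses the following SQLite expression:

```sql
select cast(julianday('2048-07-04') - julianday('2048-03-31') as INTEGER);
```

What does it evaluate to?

95

0 days remain in March 2048 after the 31st (31 − 31).
April 2048: 30 days.
May 2048: 31 days.
June 2048: 30 days.
Then 4 days into July 2048.
Total: 0 + 30 + 31 + 30 + 4 = 95.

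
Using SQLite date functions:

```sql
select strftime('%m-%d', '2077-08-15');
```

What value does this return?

`%m-%d` extracts the month-day: 08-15.

08-15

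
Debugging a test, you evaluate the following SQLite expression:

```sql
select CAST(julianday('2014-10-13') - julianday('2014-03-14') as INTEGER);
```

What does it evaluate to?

17 days remain in March 2014 after the 14th (31 − 14).
Full months from April 2014 through September 2014 contribute their day counts.
Then 13 days into October 2014.
Total: 17 + 30 + 31 + 30 + 31 + 31 + 30 + 13 = 213.

213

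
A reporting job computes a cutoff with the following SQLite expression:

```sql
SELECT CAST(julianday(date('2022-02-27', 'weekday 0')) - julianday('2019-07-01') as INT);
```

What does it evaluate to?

`weekday 0` advances to the next Sunday; 2022-02-27 is already a Sunday, so it stays at 2022-02-27.
30 days remain in July 2019 after the 1st (31 − 1).
Full months from August 2019 through January 2022 contribute their day counts.
Then 27 days into February 2022.
Total: 30 + 31 + 30 + 31 + 30 + 31 + 31 + 29 + 31 + 30 + 31 + 30 + 31 + 31 + 30 + 31 + 30 + 31 + 31 + 28 + 31 + 30 + 31 + 30 + 31 + 31 + 30 + 31 + 30 + 31 + 31 + 27 = 972.

972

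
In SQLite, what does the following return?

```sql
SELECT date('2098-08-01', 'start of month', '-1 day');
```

2098-07-31

`start of month` rewinds 2098-08-01 to 2098-08-01.
Going back 1 day from 2098-08-01 reaches 2098-07-31 (last day of July, 31 days).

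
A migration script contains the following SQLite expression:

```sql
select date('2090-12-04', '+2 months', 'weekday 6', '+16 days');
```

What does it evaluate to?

Adding +2 months to 2090-12-04 gives 2091-02-04.
`weekday 6` advances to the next Saturday; 2091-02-04 is a Sunday, so it moves forward to 2091-02-10.
Advancing 16 more days within February lands on 2091-02-26.

2091-02-26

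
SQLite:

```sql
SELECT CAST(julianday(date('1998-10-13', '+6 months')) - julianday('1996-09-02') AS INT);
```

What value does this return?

Adding +6 months to 1998-10-13 gives 1999-04-13.
28 days remain in September 1996 after the 2nd (30 − 2).
Full months from October 1996 through March 1999 contribute their day counts.
Then 13 days into April 1999.
Total: 28 + 31 + 30 + 31 + 31 + 28 + 31 + 30 + 31 + 30 + 31 + 31 + 30 + 31 + 30 + 31 + 31 + 28 + 31 + 30 + 31 + 30 + 31 + 31 + 30 + 31 + 30 + 31 + 31 + 28 + 31 + 13 = 953.

953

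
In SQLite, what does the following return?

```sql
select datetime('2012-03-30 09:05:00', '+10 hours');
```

2012-03-30 19:05:00

+10 hours from 2012-03-30 09:05:00 is 2012-03-30 19:05:00.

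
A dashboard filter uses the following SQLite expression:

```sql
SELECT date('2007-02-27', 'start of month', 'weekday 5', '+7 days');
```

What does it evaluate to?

`start of month` rewinds 2007-02-27 to 2007-02-01.
`weekday 5` advances to the next Friday; 2007-02-01 is a Thursday, so it moves forward to 2007-02-02.
Advancing 7 more days within February lands on 2007-02-09.

2007-02-09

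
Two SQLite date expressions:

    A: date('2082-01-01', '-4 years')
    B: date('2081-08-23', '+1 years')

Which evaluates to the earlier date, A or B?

A = 2078-01-01.
B = 2082-08-23.
A is earlier.

A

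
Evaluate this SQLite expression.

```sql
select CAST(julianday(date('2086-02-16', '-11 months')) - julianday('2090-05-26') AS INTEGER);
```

Adding -11 months to 2086-02-16 gives 2085-03-16.
15 days remain in March 2085 after the 16th (31 − 16).
Full months from April 2085 through April 2090 contribute their day counts.
Then 26 days into May 2090.
Total: 15 + 30 + 31 + 30 + 31 + 31 + 30 + 31 + 30 + 31 + 31 + 28 + 31 + 30 + 31 + 30 + 31 + 31 + 30 + 31 + 30 + 31 + 31 + 28 + 31 + 30 + 31 + 30 + 31 + 31 + 30 + 31 + 30 + 31 + 31 + 29 + 31 + 30 + 31 + 30 + 31 + 31 + 30 + 31 + 30 + 31 + 31 + 28 + 31 + 30 + 31 + 30 + 31 + 31 + 30 + 31 + 30 + 31 + 31 + 28 + 31 + 30 + 26 = 1897.
The subtraction is earlier − later, so the result is −1897 → -1897.

-1897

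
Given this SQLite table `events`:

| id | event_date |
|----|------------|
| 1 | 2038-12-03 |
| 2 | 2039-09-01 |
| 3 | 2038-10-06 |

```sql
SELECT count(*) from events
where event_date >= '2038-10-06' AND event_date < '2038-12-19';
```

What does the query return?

2

Rows in [2038-10-06, 2038-12-19): 2038-12-03, 2038-10-06 → 2 rows.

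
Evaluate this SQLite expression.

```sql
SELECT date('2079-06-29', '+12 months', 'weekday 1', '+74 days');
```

2080-09-13

Adding +12 months to 2079-06-29 gives 2080-06-29.
`weekday 1` advances to the next Monday; 2080-06-29 is a Saturday, so it moves forward to 2080-07-01.
Applying '+74 days' to 2080-07-01: counting 74 days forward gives 2080-09-13.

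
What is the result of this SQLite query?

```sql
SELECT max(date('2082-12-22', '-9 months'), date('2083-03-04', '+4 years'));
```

date('2082-12-22', '-9 months') → 2082-03-22.
date('2083-03-04', '+4 years') → 2087-03-04.
Later of the two is 2087-03-04.

2087-03-04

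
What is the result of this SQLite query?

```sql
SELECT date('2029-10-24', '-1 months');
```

2029-09-24

Adding -1 month to 2029-10-24 gives 2029-09-24.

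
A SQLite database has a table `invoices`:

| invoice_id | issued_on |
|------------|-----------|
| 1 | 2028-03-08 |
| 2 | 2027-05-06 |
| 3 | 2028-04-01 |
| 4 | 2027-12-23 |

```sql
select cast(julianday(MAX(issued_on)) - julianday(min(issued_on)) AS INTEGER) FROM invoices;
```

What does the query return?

331

MIN = 2027-05-06, MAX = 2028-04-01.
25 days remain in May 2027 after the 6th (31 − 6).
Full months from June 2027 through March 2028 contribute their day counts.
Then 1 day into April 2028.
Total: 25 + 30 + 31 + 31 + 30 + 31 + 30 + 31 + 31 + 29 + 31 + 1 = 331.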